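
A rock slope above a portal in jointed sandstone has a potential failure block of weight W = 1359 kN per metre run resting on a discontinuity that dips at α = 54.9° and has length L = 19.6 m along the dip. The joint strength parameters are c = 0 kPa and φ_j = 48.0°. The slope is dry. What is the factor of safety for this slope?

Resolving the block weight along and normal to the plane and applying the Mohr–Coulomb strength on the joint:
N' = W cosα = 1359·cos54.9° = 781.4 kN/m
Driving force T = W sinα = 1359·sin54.9° = 1111.9 kN/m
Resisting force R = c·L + N'·tanφ_j = 0·19.6 + 781.4·tan48.0° = 0.0 + 867.9 = 867.9 kN/m
FS = R / T = 867.9 / 1111.9 = 0.781

FS = 0.78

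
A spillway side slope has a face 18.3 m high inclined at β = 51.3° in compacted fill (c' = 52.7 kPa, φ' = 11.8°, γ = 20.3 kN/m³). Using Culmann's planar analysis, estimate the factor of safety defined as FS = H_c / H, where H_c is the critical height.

FS = 1.90

H_c = (4c'/γ) · sinβ cosφ' / [1 − cos(β − φ')]
    = (4·52.7/20.3) · sin51.3°·cos11.8° / [1 − cos39.5°]
    = 10.384 · 0.7639 / 0.2284 = 34.74 m
FS = H_c / H = 34.74 / 18.3 = 1.898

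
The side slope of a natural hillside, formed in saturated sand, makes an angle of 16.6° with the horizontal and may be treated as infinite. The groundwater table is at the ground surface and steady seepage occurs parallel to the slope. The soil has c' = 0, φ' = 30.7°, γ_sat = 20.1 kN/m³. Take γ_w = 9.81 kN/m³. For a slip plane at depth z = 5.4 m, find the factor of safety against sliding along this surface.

FS = 1.02

With seepage parallel to the slope and the water table at the surface, the effective normal stress on the slip plane uses the buoyant unit weight γ' = γ_sat − γ_w while the driving shear stress uses γ_sat:
FS = [c' + γ' z cos²β tanφ'] / [γ_sat z sinβ cosβ]
(For c' = 0 this reduces to FS = (γ'/γ_sat)·tanφ'/tanβ.)
γ' = 20.1 − 9.81 = 10.29 kN/m³
Numerator = 0.0 + 10.29·5.4·cos²16.6°·tan30.7° = 0.0 + 10.29·5.4·0.9184·0.5938 = 30.300 kPa
Denominator = 20.1·5.4·sin16.6°·cos16.6° = 20.1·5.4·0.2857·0.9583 = 29.716 kPa
FS = 30.300 / 29.716 = 1.020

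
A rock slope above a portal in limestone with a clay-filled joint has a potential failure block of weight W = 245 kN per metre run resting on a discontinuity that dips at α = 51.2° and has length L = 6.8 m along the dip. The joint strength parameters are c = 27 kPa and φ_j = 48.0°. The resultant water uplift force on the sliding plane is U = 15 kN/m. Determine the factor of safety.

Resolving the block weight along and normal to the plane and applying the Mohr–Coulomb strength on the joint:
N' = W cosα − U = 245·cos51.2° − 15 = 138.5 kN/m
Driving force T = W sinα = 245·sin51.2° = 190.9 kN/m
Resisting force R = c·L + N'·tanφ_j = 27·6.8 + 138.5·tan48.0° = 183.6 + 153.8 = 337.4 kN/m
FS = R / T = 337.4 / 190.9 = 1.767

FS = 1.77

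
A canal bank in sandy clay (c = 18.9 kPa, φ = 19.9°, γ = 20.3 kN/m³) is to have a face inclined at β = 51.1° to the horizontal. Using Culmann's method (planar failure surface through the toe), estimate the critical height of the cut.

Culmann's analysis gives the critical failure plane at α_cr = (β + φ)/2 = (51.1 + 19.9)/2 = 35.5°, and the critical height
H_c = (4c/γ) · sinβ cosφ / [1 − cos(β − φ)]
    = (4·18.9/20.3) · sin51.1°·cos19.9° / [1 − cos(31.2°)]
    = 3.724 · 0.7782·0.9403 / [1 − 0.8554]
    = 3.724 · 0.7318 / 0.1446
    = 18.84 m

H_c = 18.84 m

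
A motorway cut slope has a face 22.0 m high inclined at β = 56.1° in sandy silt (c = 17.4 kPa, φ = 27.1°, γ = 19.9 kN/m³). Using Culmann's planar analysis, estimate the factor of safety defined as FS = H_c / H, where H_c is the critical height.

FS = 0.94

H_c = (4c/γ) · sinβ cosφ / [1 − cos(β − φ)]
    = (4·17.4/19.9) · sin56.1°·cos27.1° / [1 − cos29.0°]
    = 3.497 · 0.7389 / 0.1254 = 20.61 m
FS = H_c / H = 20.61 / 22.0 = 0.937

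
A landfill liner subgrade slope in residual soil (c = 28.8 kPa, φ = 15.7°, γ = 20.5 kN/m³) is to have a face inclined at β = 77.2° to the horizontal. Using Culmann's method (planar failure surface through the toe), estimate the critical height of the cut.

H_c = 10.09 m

Culmann's analysis gives the critical failure plane at α_cr = (β + φ)/2 = (77.2 + 15.7)/2 = 46.5°, and the critical height
H_c = (4c/γ) · sinβ cosφ / [1 − cos(β − φ)]
    = (4·28.8/20.5) · sin77.2°·cos15.7° / [1 − cos(61.5°)]
    = 5.620 · 0.9751·0.9627 / [1 − 0.4772]
    = 5.620 · 0.9388 / 0.5228
    = 10.09 m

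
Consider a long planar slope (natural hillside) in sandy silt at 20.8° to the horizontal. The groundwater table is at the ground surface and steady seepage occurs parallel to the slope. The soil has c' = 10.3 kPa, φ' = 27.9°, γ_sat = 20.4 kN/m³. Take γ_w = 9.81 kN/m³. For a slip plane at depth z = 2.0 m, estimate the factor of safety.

FS = 1.48

With seepage parallel to the slope and the water table at the surface, the effective normal stress on the slip plane uses the buoyant unit weight γ' = γ_sat − γ_w while the driving shear stress uses γ_sat:
FS = [c' + γ' z cos²β tanφ'] / [γ_sat z sinβ cosβ]
γ' = 20.4 − 9.81 = 10.59 kN/m³
Numerator = 10.3 + 10.59·2.0·cos²20.8°·tan27.9° = 10.3 + 10.59·2.0·0.8739·0.5295 = 20.100 kPa
Denominator = 20.4·2.0·sin20.8°·cos20.8° = 20.4·2.0·0.3551·0.9348 = 13.544 kPa
FS = 20.100 / 13.544 = 1.484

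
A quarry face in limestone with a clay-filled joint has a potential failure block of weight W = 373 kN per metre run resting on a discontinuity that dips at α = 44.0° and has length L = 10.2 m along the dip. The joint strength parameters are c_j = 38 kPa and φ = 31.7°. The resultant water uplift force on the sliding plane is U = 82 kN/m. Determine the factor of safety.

Resolving the block weight along and normal to the plane and applying the Mohr–Coulomb strength on the joint:
N' = W cosα − U = 373·cos44.0° − 82 = 186.3 kN/m
Driving force T = W sinα = 373·sin44.0° = 259.1 kN/m
Resisting force R = c_j·L + N'·tanφ = 38·10.2 + 186.3·tan31.7° = 387.6 + 115.1 = 502.7 kN/m
FS = R / T = 502.7 / 259.1 = 1.940

FS = 1.94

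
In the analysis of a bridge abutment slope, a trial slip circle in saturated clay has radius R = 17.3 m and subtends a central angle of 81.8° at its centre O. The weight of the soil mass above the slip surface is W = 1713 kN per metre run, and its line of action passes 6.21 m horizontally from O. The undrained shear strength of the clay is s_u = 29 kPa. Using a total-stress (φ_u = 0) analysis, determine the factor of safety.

Taking moments about the centre O, the resisting moment is provided by the undrained shear strength acting along the arc:
Arc length L_a = R·θ = 17.3·(81.8°·π/180) = 17.3·1.4277 = 24.70 m
M_R = s_u·L_a·R = 29·24.70·17.3 = 12391.4 kN·m/m
M_D = W·d = 1713·6.21 = 10637.7 kN·m/m
FS = M_R / M_D = 12391.4 / 10637.7 = 1.165

FS = 1.16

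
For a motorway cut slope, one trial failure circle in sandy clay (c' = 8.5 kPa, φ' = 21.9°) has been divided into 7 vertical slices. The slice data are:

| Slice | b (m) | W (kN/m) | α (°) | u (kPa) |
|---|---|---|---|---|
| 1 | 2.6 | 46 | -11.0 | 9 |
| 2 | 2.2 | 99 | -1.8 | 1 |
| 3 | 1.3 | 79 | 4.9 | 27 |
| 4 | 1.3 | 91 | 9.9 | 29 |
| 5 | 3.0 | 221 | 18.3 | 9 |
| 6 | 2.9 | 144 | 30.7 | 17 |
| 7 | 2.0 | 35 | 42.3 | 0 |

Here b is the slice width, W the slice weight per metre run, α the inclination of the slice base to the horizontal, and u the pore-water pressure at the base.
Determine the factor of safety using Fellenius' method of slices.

FS = 1.91

Ordinary method of slices: FS = Σ[c'·Δl_i + (W_i cosα_i − u_i·Δl_i)·tanφ'] / Σ W_i sinα_i, with Δl_i = b_i / cosα_i.
Slice 1: Δl = 2.6/cos(-11.0°) = 2.649 m; N'_1 = 46·cos(-11.0°) − 9·2.649 = 21.3; c'Δl = 22.51; W sinα = -8.8
Slice 2: Δl = 2.2/cos(-1.8°) = 2.201 m; N'_2 = 99·cos(-1.8°) − 1·2.201 = 96.8; c'Δl = 18.71; W sinα = -3.1
Slice 3: Δl = 1.3/cos4.9° = 1.305 m; N'_3 = 79·cos4.9° − 27·1.305 = 43.5; c'Δl = 11.09; W sinα = 6.7
Slice 4: Δl = 1.3/cos9.9° = 1.320 m; N'_4 = 91·cos9.9° − 29·1.320 = 51.4; c'Δl = 11.22; W sinα = 15.6
Slice 5: Δl = 3.0/cos18.3° = 3.160 m; N'_5 = 221·cos18.3° − 9·3.160 = 181.4; c'Δl = 26.86; W sinα = 69.4
Slice 6: Δl = 2.9/cos30.7° = 3.373 m; N'_6 = 144·cos30.7° − 17·3.373 = 66.5; c'Δl = 28.67; W sinα = 73.5
Slice 7: Δl = 2.0/cos42.3° = 2.704 m; N'_7 = 35·cos42.3° − 0·2.704 = 25.9; c'Δl = 22.98; W sinα = 23.6
Σc'Δl = 142.0 kN/m; ΣN' = 486.7 kN/m; ΣW sinα = 177.0 kN/m
Resisting = 142.0 + 486.7·tan21.9° = 142.0 + 195.6 = 337.7 kN/m
FS = 337.7 / 177.0 = 1.908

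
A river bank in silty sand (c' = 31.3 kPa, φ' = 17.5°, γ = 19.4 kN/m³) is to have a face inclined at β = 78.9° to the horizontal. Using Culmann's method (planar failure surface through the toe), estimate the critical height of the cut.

H_c = 11.59 m

Culmann's analysis gives the critical failure plane at α_cr = (β + φ')/2 = (78.9 + 17.5)/2 = 48.2°, and the critical height
H_c = (4c'/γ) · sinβ cosφ' / [1 − cos(β − φ')]
    = (4·31.3/19.4) · sin78.9°·cos17.5° / [1 − cos(61.4°)]
    = 6.454 · 0.9813·0.9537 / [1 − 0.4787]
    = 6.454 · 0.9359 / 0.5213
    = 11.59 m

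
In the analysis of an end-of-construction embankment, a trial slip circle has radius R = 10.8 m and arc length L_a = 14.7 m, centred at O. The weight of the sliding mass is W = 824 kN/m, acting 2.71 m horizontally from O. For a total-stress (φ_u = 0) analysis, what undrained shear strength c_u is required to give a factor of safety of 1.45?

c_u = 20.4 kPa

FS = c_u·L_a·R / (W·d), so c_u = FS·W·d / (L_a·R).
c_u = 1.45·824·2.71 / (14.70·10.8) = 3237.9 / 158.76 = 20.39 kPa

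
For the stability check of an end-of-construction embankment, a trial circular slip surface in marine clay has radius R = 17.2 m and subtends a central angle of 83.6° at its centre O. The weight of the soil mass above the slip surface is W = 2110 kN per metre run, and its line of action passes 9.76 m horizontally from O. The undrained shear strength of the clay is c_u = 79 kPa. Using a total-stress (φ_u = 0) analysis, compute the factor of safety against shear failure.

FS = 1.66

Taking moments about the centre O, the resisting moment is provided by the undrained shear strength acting along the arc:
Arc length L_a = R·θ = 17.2·(83.6°·π/180) = 17.2·1.4591 = 25.10 m
M_R = c_u·L_a·R = 79·25.10·17.2 = 34101.0 kN·m/m
M_D = W·d = 2110·9.76 = 20593.6 kN·m/m
FS = M_R / M_D = 34101.0 / 20593.6 = 1.656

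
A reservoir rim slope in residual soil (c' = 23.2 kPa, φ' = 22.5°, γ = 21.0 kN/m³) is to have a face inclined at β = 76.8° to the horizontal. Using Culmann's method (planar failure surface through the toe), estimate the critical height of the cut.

Culmann's analysis gives the critical failure plane at α_cr = (β + φ')/2 = (76.8 + 22.5)/2 = 49.6°, and the critical height
H_c = (4c'/γ) · sinβ cosφ' / [1 − cos(β − φ')]
    = (4·23.2/21.0) · sin76.8°·cos22.5° / [1 − cos(54.3°)]
    = 4.419 · 0.9736·0.9239 / [1 − 0.5835]
    = 4.419 · 0.8995 / 0.4165
    = 9.54 m

H_c = 9.54 m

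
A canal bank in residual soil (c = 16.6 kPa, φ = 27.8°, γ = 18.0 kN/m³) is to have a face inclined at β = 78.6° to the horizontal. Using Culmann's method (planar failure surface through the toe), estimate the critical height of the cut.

Culmann's analysis gives the critical failure plane at α_cr = (β + φ)/2 = (78.6 + 27.8)/2 = 53.2°, and the critical height
H_c = (4c/γ) · sinβ cosφ / [1 − cos(β − φ)]
    = (4·16.6/18.0) · sin78.6°·cos27.8° / [1 − cos(50.8°)]
    = 3.689 · 0.9803·0.8846 / [1 − 0.6320]
    = 3.689 · 0.8671 / 0.3680
    = 8.69 m

H_c = 8.69 m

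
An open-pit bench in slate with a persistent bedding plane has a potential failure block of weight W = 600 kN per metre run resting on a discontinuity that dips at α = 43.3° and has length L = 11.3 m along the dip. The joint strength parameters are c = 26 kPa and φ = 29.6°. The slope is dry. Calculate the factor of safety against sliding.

Resolving the block weight along and normal to the plane and applying the Mohr–Coulomb strength on the joint:
N' = W cosα = 600·cos43.3° = 436.7 kN/m
Driving force T = W sinα = 600·sin43.3° = 411.5 kN/m
Resisting force R = c·L + N'·tanφ = 26·11.3 + 436.7·tan29.6° = 293.8 + 248.1 = 541.9 kN/m
FS = R / T = 541.9 / 411.5 = 1.317

FS = 1.32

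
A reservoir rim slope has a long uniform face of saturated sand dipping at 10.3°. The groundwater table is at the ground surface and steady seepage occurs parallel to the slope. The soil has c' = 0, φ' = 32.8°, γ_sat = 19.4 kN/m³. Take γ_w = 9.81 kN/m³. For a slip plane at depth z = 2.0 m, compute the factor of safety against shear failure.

With seepage parallel to the slope and the water table at the surface, the effective normal stress on the slip plane uses the buoyant unit weight γ' = γ_sat − γ_w while the driving shear stress uses γ_sat:
FS = [c' + γ' z cos²β tanφ'] / [γ_sat z sinβ cosβ]
(For c' = 0 this reduces to FS = (γ'/γ_sat)·tanφ'/tanβ.)
γ' = 19.4 − 9.81 = 9.59 kN/m³
Numerator = 0.0 + 9.59·2.0·cos²10.3°·tan32.8° = 0.0 + 9.59·2.0·0.9680·0.6445 = 11.965 kPa
Denominator = 19.4·2.0·sin10.3°·cos10.3° = 19.4·2.0·0.1788·0.9839 = 6.826 kPa
FS = 11.965 / 6.826 = 1.753

FS = 1.75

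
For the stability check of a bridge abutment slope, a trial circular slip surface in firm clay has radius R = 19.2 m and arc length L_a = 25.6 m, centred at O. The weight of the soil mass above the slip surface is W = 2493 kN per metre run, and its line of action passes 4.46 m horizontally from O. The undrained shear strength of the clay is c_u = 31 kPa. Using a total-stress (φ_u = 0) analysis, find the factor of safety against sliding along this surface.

Taking moments about the centre O, the resisting moment is provided by the undrained shear strength acting along the arc:
M_R = c_u·L_a·R = 31·25.60·19.2 = 15237.1 kN·m/m
M_D = W·d = 2493·4.46 = 11118.8 kN·m/m
FS = M_R / M_D = 15237.1 / 11118.8 = 1.370

FS = 1.37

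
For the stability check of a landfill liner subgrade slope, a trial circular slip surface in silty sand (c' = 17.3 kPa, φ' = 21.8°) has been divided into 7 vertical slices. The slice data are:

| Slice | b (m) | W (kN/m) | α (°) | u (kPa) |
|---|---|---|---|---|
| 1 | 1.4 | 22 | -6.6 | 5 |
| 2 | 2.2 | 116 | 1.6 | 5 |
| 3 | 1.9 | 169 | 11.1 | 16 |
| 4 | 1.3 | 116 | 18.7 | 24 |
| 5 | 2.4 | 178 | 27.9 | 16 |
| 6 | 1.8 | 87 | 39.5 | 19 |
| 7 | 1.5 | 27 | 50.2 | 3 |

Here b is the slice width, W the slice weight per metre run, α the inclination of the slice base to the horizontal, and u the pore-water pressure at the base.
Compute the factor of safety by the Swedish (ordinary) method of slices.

FS = 1.91

Ordinary method of slices: FS = Σ[c'·Δl_i + (W_i cosα_i − u_i·Δl_i)·tanφ'] / Σ W_i sinα_i, with Δl_i = b_i / cosα_i.
Slice 1: Δl = 1.4/cos(-6.6°) = 1.409 m; N'_1 = 22·cos(-6.6°) − 5·1.409 = 14.8; c'Δl = 24.38; W sinα = -2.5
Slice 2: Δl = 2.2/cos1.6° = 2.201 m; N'_2 = 116·cos1.6° − 5·2.201 = 105.0; c'Δl = 38.07; W sinα = 3.2
Slice 3: Δl = 1.9/cos11.1° = 1.936 m; N'_3 = 169·cos11.1° − 16·1.936 = 134.9; c'Δl = 33.50; W sinα = 32.5
Slice 4: Δl = 1.3/cos18.7° = 1.372 m; N'_4 = 116·cos18.7° − 24·1.372 = 76.9; c'Δl = 23.74; W sinα = 37.2
Slice 5: Δl = 2.4/cos27.9° = 2.716 m; N'_5 = 178·cos27.9° − 16·2.716 = 113.9; c'Δl = 46.98; W sinα = 83.3
Slice 6: Δl = 1.8/cos39.5° = 2.333 m; N'_6 = 87·cos39.5° − 19·2.333 = 22.8; c'Δl = 40.36; W sinα = 55.3
Slice 7: Δl = 1.5/cos50.2° = 2.343 m; N'_7 = 27·cos50.2° − 3·2.343 = 10.3; c'Δl = 40.54; W sinα = 20.7
Σc'Δl = 247.6 kN/m; ΣN' = 478.5 kN/m; ΣW sinα = 229.8 kN/m
Resisting = 247.6 + 478.5·tan21.8° = 247.6 + 191.4 = 439.0 kN/m
FS = 439.0 / 229.8 = 1.910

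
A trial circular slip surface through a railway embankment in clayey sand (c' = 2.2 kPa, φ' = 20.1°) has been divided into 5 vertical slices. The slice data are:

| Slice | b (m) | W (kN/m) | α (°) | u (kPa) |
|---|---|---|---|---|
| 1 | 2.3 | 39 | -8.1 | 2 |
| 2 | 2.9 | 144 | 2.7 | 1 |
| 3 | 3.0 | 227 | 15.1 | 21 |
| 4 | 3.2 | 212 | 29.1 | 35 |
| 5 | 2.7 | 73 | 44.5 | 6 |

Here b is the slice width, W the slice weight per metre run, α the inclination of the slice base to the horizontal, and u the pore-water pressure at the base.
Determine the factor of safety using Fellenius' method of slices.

Ordinary method of slices: FS = Σ[c'·Δl_i + (W_i cosα_i − u_i·Δl_i)·tanφ'] / Σ W_i sinα_i, with Δl_i = b_i / cosα_i.
Slice 1: Δl = 2.3/cos(-8.1°) = 2.323 m; N'_1 = 39·cos(-8.1°) − 2·2.323 = 34.0; c'Δl = 5.11; W sinα = -5.5
Slice 2: Δl = 2.9/cos2.7° = 2.903 m; N'_2 = 144·cos2.7° − 1·2.903 = 140.9; c'Δl = 6.39; W sinα = 6.8
Slice 3: Δl = 3.0/cos15.1° = 3.107 m; N'_3 = 227·cos15.1° − 21·3.107 = 153.9; c'Δl = 6.84; W sinα = 59.1
Slice 4: Δl = 3.2/cos29.1° = 3.662 m; N'_4 = 212·cos29.1° − 35·3.662 = 57.1; c'Δl = 8.06; W sinα = 103.1
Slice 5: Δl = 2.7/cos44.5° = 3.785 m; N'_5 = 73·cos44.5° − 6·3.785 = 29.4; c'Δl = 8.33; W sinα = 51.2
Σc'Δl = 34.7 kN/m; ΣN' = 415.2 kN/m; ΣW sinα = 214.7 kN/m
Resisting = 34.7 + 415.2·tan20.1° = 34.7 + 152.0 = 186.7 kN/m
FS = 186.7 / 214.7 = 0.869

FS = 0.87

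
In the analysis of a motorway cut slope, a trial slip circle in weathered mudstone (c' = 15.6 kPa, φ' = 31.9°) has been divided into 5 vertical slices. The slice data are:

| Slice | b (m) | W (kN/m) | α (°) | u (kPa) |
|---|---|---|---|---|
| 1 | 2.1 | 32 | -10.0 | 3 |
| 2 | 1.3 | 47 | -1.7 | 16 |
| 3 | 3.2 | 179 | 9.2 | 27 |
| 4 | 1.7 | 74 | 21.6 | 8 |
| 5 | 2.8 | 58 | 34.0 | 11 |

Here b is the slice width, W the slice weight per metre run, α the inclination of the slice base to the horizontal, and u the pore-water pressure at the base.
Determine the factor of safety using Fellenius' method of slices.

FS = 3.85

Ordinary method of slices: FS = Σ[c'·Δl_i + (W_i cosα_i − u_i·Δl_i)·tanφ'] / Σ W_i sinα_i, with Δl_i = b_i / cosα_i.
Slice 1: Δl = 2.1/cos(-10.0°) = 2.132 m; N'_1 = 32·cos(-10.0°) − 3·2.132 = 25.1; c'Δl = 33.27; W sinα = -5.6
Slice 2: Δl = 1.3/cos(-1.7°) = 1.301 m; N'_2 = 47·cos(-1.7°) − 16·1.301 = 26.2; c'Δl = 20.29; W sinα = -1.4
Slice 3: Δl = 3.2/cos9.2° = 3.242 m; N'_3 = 179·cos9.2° − 27·3.242 = 89.2; c'Δl = 50.57; W sinα = 28.6
Slice 4: Δl = 1.7/cos21.6° = 1.828 m; N'_4 = 74·cos21.6° − 8·1.828 = 54.2; c'Δl = 28.52; W sinα = 27.2
Slice 5: Δl = 2.8/cos34.0° = 3.377 m; N'_5 = 58·cos34.0° − 11·3.377 = 10.9; c'Δl = 52.69; W sinα = 32.4
Σc'Δl = 185.3 kN/m; ΣN' = 205.6 kN/m; ΣW sinα = 81.3 kN/m
Resisting = 185.3 + 205.6·tan31.9° = 185.3 + 128.0 = 313.3 kN/m
FS = 313.3 / 81.3 = 3.852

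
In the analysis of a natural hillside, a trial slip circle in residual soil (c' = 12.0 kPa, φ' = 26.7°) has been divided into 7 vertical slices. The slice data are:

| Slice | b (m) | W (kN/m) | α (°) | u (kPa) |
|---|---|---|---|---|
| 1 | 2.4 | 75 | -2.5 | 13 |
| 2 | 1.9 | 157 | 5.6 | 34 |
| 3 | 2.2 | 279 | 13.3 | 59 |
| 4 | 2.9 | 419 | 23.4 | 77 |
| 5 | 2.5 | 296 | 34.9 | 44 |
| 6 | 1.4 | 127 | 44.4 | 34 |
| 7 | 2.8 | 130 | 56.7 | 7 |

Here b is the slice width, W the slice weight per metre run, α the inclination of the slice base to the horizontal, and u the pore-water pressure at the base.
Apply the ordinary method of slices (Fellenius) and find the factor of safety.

FS = 0.87

Ordinary method of slices: FS = Σ[c'·Δl_i + (W_i cosα_i − u_i·Δl_i)·tanφ'] / Σ W_i sinα_i, with Δl_i = b_i / cosα_i.
Slice 1: Δl = 2.4/cos(-2.5°) = 2.402 m; N'_1 = 75·cos(-2.5°) − 13·2.402 = 43.7; c'Δl = 28.83; W sinα = -3.3
Slice 2: Δl = 1.9/cos5.6° = 1.909 m; N'_2 = 157·cos5.6° − 34·1.909 = 91.3; c'Δl = 22.91; W sinα = 15.3
Slice 3: Δl = 2.2/cos13.3° = 2.261 m; N'_3 = 279·cos13.3° − 59·2.261 = 138.1; c'Δl = 27.13; W sinα = 64.2
Slice 4: Δl = 2.9/cos23.4° = 3.160 m; N'_4 = 419·cos23.4° − 77·3.160 = 141.2; c'Δl = 37.92; W sinα = 166.4
Slice 5: Δl = 2.5/cos34.9° = 3.048 m; N'_5 = 296·cos34.9° − 44·3.048 = 108.6; c'Δl = 36.58; W sinα = 169.4
Slice 6: Δl = 1.4/cos44.4° = 1.959 m; N'_6 = 127·cos44.4° − 34·1.959 = 24.1; c'Δl = 23.51; W sinα = 88.9
Slice 7: Δl = 2.8/cos56.7° = 5.100 m; N'_7 = 130·cos56.7° − 7·5.100 = 35.7; c'Δl = 61.20; W sinα = 108.7
Σc'Δl = 238.1 kN/m; ΣN' = 582.8 kN/m; ΣW sinα = 609.5 kN/m
Resisting = 238.1 + 582.8·tan26.7° = 238.1 + 293.1 = 531.2 kN/m
FS = 531.2 / 609.5 = 0.872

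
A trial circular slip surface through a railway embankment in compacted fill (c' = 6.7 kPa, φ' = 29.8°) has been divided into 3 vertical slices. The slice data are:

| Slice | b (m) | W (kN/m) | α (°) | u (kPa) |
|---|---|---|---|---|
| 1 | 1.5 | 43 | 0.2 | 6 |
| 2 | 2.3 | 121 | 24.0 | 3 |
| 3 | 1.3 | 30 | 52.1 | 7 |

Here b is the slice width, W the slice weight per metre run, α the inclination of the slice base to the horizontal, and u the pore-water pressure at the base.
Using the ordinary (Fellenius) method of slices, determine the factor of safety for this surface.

FS = 1.67

Ordinary method of slices: FS = Σ[c'·Δl_i + (W_i cosα_i − u_i·Δl_i)·tanφ'] / Σ W_i sinα_i, with Δl_i = b_i / cosα_i.
Slice 1: Δl = 1.5/cos0.2° = 1.500 m; N'_1 = 43·cos0.2° − 6·1.500 = 34.0; c'Δl = 10.05; W sinα = 0.2
Slice 2: Δl = 2.3/cos24.0° = 2.518 m; N'_2 = 121·cos24.0° − 3·2.518 = 103.0; c'Δl = 16.87; W sinα = 49.2
Slice 3: Δl = 1.3/cos52.1° = 2.116 m; N'_3 = 30·cos52.1° − 7·2.116 = 3.6; c'Δl = 14.18; W sinα = 23.7
Σc'Δl = 41.1 kN/m; ΣN' = 140.6 kN/m; ΣW sinα = 73.0 kN/m
Resisting = 41.1 + 140.6·tan29.8° = 41.1 + 80.5 = 121.6 kN/m
FS = 121.6 / 73.0 = 1.665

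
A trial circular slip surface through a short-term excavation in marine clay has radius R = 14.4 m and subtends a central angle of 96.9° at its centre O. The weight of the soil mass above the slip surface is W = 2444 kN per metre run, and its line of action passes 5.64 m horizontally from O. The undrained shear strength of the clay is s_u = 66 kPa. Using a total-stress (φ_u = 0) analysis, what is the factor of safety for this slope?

Taking moments about the centre O, the resisting moment is provided by the undrained shear strength acting along the arc:
Arc length L_a = R·θ = 14.4·(96.9°·π/180) = 14.4·1.6912 = 24.35 m
M_R = s_u·L_a·R = 66·24.35·14.4 = 23145.7 kN·m/m
M_D = W·d = 2444·5.64 = 13784.2 kN·m/m
FS = M_R / M_D = 23145.7 / 13784.2 = 1.679

FS = 1.68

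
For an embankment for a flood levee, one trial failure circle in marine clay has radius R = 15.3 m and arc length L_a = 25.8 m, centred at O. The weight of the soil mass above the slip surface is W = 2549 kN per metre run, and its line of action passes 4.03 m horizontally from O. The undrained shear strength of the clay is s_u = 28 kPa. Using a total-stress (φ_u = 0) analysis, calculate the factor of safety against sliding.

FS = 1.08

Taking moments about the centre O, the resisting moment is provided by the undrained shear strength acting along the arc:
M_R = s_u·L_a·R = 28·25.80·15.3 = 11052.7 kN·m/m
M_D = W·d = 2549·4.03 = 10272.5 kN·m/m
FS = M_R / M_D = 11052.7 / 10272.5 = 1.076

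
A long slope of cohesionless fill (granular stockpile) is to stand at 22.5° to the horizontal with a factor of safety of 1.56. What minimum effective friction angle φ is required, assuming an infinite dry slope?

FS = tanφ/tanβ ⇒ tanφ = FS · tanβ = 1.56 · tan22.5° = 0.6462
φ = arctan(0.6462) = 32.87°

φ = 32.9°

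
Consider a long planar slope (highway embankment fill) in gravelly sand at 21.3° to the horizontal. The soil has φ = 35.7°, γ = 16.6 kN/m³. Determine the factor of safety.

For a dry cohesionless infinite slope the factor of safety is FS = tanφ / tanβ.
FS = tan35.7° / tan21.3° = 0.7186 / 0.3899 = 1.843

FS = 1.84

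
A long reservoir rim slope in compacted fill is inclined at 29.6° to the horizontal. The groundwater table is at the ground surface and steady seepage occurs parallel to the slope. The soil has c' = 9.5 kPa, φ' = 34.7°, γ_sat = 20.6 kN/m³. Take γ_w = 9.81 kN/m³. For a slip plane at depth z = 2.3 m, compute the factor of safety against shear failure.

FS = 1.11

With seepage parallel to the slope and the water table at the surface, the effective normal stress on the slip plane uses the buoyant unit weight γ' = γ_sat − γ_w while the driving shear stress uses γ_sat:
FS = [c' + γ' z cos²β tanφ'] / [γ_sat z sinβ cosβ]
γ' = 20.6 − 9.81 = 10.79 kN/m³
Numerator = 9.5 + 10.79·2.3·cos²29.6°·tan34.7° = 9.5 + 10.79·2.3·0.7560·0.6924 = 22.492 kPa
Denominator = 20.6·2.3·sin29.6°·cos29.6° = 20.6·2.3·0.4939·0.8695 = 20.349 kPa
FS = 22.492 / 20.349 = 1.105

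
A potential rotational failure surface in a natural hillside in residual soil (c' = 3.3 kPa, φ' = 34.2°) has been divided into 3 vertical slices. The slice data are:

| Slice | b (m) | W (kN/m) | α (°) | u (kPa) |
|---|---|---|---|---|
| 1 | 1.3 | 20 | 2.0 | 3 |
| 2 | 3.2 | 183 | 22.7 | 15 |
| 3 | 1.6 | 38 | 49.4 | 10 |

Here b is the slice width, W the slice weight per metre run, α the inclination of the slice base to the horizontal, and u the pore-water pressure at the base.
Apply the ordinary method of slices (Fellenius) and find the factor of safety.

FS = 1.14

Ordinary method of slices: FS = Σ[c'·Δl_i + (W_i cosα_i − u_i·Δl_i)·tanφ'] / Σ W_i sinα_i, with Δl_i = b_i / cosα_i.
Slice 1: Δl = 1.3/cos2.0° = 1.301 m; N'_1 = 20·cos2.0° − 3·1.301 = 16.1; c'Δl = 4.29; W sinα = 0.7
Slice 2: Δl = 3.2/cos22.7° = 3.469 m; N'_2 = 183·cos22.7° − 15·3.469 = 116.8; c'Δl = 11.45; W sinα = 70.6
Slice 3: Δl = 1.6/cos49.4° = 2.459 m; N'_3 = 38·cos49.4° − 10·2.459 = 0.1; c'Δl = 8.11; W sinα = 28.9
Σc'Δl = 23.9 kN/m; ΣN' = 133.0 kN/m; ΣW sinα = 100.2 kN/m
Resisting = 23.9 + 133.0·tan34.2° = 23.9 + 90.4 = 114.3 kN/m
FS = 114.3 / 100.2 = 1.141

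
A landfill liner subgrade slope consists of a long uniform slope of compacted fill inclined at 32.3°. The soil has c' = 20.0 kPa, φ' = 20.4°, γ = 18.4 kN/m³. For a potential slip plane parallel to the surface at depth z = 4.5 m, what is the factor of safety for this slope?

FS = 1.12

For an infinite slope with a slip plane parallel to the surface (no pore pressure): FS = [c' + γz cos²β tanφ'] / [γz sinβ cosβ].
γz = 18.4·4.5 = 82.80 kN/m²
Numerator = 20.0 + 82.80·cos²32.3°·tan20.4° = 20.0 + 82.80·0.7145·0.3719 = 42.001 kPa
Denominator = 82.80·sin32.3°·cos32.3° = 82.80·0.5344·0.8453 = 37.398 kPa
FS = 42.001 / 37.398 = 1.123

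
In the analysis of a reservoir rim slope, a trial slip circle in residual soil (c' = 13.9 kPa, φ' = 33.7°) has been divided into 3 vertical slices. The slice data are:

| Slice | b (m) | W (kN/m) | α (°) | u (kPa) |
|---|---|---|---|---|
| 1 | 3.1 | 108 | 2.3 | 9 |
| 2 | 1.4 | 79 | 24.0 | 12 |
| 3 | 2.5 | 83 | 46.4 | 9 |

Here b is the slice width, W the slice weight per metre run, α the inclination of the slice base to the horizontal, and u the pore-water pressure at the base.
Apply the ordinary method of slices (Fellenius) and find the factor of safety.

Ordinary method of slices: FS = Σ[c'·Δl_i + (W_i cosα_i − u_i·Δl_i)·tanφ'] / Σ W_i sinα_i, with Δl_i = b_i / cosα_i.
Slice 1: Δl = 3.1/cos2.3° = 3.102 m; N'_1 = 108·cos2.3° − 9·3.102 = 80.0; c'Δl = 43.12; W sinα = 4.3
Slice 2: Δl = 1.4/cos24.0° = 1.532 m; N'_2 = 79·cos24.0° − 12·1.532 = 53.8; c'Δl = 21.30; W sinα = 32.1
Slice 3: Δl = 2.5/cos46.4° = 3.625 m; N'_3 = 83·cos46.4° − 9·3.625 = 24.6; c'Δl = 50.39; W sinα = 60.1
Σc'Δl = 114.8 kN/m; ΣN' = 158.4 kN/m; ΣW sinα = 96.6 kN/m
Resisting = 114.8 + 158.4·tan33.7° = 114.8 + 105.6 = 220.4 kN/m
FS = 220.4 / 96.6 = 2.283

FS = 2.28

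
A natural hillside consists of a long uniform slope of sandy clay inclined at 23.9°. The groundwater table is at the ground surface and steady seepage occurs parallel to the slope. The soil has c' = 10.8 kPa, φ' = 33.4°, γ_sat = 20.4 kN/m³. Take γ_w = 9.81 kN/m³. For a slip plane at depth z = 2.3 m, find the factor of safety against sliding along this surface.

With seepage parallel to the slope and the water table at the surface, the effective normal stress on the slip plane uses the buoyant unit weight γ' = γ_sat − γ_w while the driving shear stress uses γ_sat:
FS = [c' + γ' z cos²β tanφ'] / [γ_sat z sinβ cosβ]
γ' = 20.4 − 9.81 = 10.59 kN/m³
Numerator = 10.8 + 10.59·2.3·cos²23.9°·tan33.4° = 10.8 + 10.59·2.3·0.8359·0.6594 = 24.224 kPa
Denominator = 20.4·2.3·sin23.9°·cos23.9° = 20.4·2.3·0.4051·0.9143 = 17.379 kPa
FS = 24.224 / 17.379 = 1.394

FS = 1.39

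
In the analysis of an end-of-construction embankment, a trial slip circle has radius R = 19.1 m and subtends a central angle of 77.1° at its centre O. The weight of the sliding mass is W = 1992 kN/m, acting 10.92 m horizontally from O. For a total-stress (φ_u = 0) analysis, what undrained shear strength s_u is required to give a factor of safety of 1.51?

s_u = 66.9 kPa

FS = s_u·L_a·R / (W·d), so s_u = FS·W·d / (L_a·R).
Arc length L_a = R·θ = 19.1·(77.1°·π/180) = 19.1·1.3456 = 25.70 m
s_u = 1.51·1992·10.92 / (25.70·19.1) = 32846.5 / 490.91 = 66.91 kPa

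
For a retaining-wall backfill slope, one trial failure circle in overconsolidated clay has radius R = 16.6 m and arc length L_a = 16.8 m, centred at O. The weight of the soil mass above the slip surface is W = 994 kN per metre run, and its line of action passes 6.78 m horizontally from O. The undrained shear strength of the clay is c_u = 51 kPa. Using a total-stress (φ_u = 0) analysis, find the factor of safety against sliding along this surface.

Taking moments about the centre O, the resisting moment is provided by the undrained shear strength acting along the arc:
M_R = c_u·L_a·R = 51·16.80·16.6 = 14222.9 kN·m/m
M_D = W·d = 994·6.78 = 6739.3 kN·m/m
FS = M_R / M_D = 14222.9 / 6739.3 = 2.110

FS = 2.11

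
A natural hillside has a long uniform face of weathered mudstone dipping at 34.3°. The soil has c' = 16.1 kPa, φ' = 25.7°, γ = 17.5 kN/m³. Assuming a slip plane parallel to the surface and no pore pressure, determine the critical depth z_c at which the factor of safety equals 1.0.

z_c = 6.71 m

Setting FS = 1.00 in FS = [c' + γz cos²β tanφ'] / [γz sinβ cosβ] and solving for z:
z = c' / [γ cosβ (FS·sinβ − cosβ·tanφ')]
  = 16.1 / [17.5·cos34.3°·(1.00·sin34.3° − cos34.3°·tan25.7°)]
  = 16.1 / [17.5·0.8261·(1.00·0.5635 − 0.8261·0.4813)]
  = 16.1 / 2.3991 = 6.711 m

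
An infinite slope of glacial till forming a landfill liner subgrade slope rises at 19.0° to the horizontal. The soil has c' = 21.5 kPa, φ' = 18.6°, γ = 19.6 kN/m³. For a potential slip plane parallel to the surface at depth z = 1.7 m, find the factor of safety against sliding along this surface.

FS = 3.07

For an infinite slope with a slip plane parallel to the surface (no pore pressure): FS = [c' + γz cos²β tanφ'] / [γz sinβ cosβ].
γz = 19.6·1.7 = 33.32 kN/m²
Numerator = 21.5 + 33.32·cos²19.0°·tan18.6° = 21.5 + 33.32·0.8940·0.3365 = 31.525 kPa
Denominator = 33.32·sin19.0°·cos19.0° = 33.32·0.3256·0.9455 = 10.257 kPa
FS = 31.525 / 10.257 = 3.074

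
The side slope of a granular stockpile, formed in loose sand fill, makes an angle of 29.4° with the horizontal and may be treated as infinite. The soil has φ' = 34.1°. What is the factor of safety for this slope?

FS = 1.20

For a dry cohesionless infinite slope the factor of safety is FS = tanφ' / tanβ.
FS = tan34.1° / tan29.4° = 0.6771 / 0.5635 = 1.202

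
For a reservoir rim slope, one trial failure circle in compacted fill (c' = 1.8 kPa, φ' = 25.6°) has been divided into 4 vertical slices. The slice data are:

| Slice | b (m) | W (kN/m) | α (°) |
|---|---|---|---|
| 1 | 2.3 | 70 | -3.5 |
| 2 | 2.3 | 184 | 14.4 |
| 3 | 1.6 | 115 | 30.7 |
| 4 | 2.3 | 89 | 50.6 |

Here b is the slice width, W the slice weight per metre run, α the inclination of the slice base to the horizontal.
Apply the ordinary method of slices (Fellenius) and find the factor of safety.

Ordinary method of slices: FS = Σ[c'·Δl_i + (W_i cosα_i)·tanφ'] / Σ W_i sinα_i, with Δl_i = b_i / cosα_i.
Slice 1: Δl = 2.3/cos(-3.5°) = 2.304 m; N'_1 = 70·cos(-3.5°) = 69.9; c'Δl = 4.15; W sinα = -4.3
Slice 2: Δl = 2.3/cos14.4° = 2.375 m; N'_2 = 184·cos14.4° = 178.2; c'Δl = 4.27; W sinα = 45.8
Slice 3: Δl = 1.6/cos30.7° = 1.861 m; N'_3 = 115·cos30.7° = 98.9; c'Δl = 3.35; W sinα = 58.7
Slice 4: Δl = 2.3/cos50.6° = 3.624 m; N'_4 = 89·cos50.6° = 56.5; c'Δl = 6.52; W sinα = 68.8
Σc'Δl = 18.3 kN/m; ΣN' = 403.5 kN/m; ΣW sinα = 169.0 kN/m
Resisting = 18.3 + 403.5·tan25.6° = 18.3 + 193.3 = 211.6 kN/m
FS = 211.6 / 169.0 = 1.252

FS = 1.25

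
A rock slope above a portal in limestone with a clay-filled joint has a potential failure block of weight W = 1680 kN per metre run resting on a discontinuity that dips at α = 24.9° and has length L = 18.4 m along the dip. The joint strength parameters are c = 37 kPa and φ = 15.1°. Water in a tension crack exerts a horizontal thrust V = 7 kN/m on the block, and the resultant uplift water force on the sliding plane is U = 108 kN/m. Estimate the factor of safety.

FS = 1.49

Resolving the block weight along and normal to the plane and applying the Mohr–Coulomb strength on the joint:
N' = W cosα − U − V sinα = 1680·cos24.9° − 108 − 7·sin24.9° = 1412.9 kN/m
Driving force T = W sinα + V cosα = 1680·sin24.9° + 7·cos24.9° = 713.7 kN/m
Resisting force R = c·L + N'·tanφ = 37·18.4 + 1412.9·tan15.1° = 680.8 + 381.2 = 1062.0 kN/m
FS = R / T = 1062.0 / 713.7 = 1.488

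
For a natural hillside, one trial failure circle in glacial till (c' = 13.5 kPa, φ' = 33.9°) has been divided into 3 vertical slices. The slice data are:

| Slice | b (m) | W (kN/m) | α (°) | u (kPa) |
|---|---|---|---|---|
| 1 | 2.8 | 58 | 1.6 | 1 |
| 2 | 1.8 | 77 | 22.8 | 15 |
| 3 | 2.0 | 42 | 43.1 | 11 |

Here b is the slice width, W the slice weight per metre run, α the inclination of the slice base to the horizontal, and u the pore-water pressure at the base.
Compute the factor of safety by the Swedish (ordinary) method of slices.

Ordinary method of slices: FS = Σ[c'·Δl_i + (W_i cosα_i − u_i·Δl_i)·tanφ'] / Σ W_i sinα_i, with Δl_i = b_i / cosα_i.
Slice 1: Δl = 2.8/cos1.6° = 2.801 m; N'_1 = 58·cos1.6° − 1·2.801 = 55.2; c'Δl = 37.81; W sinα = 1.6
Slice 2: Δl = 1.8/cos22.8° = 1.953 m; N'_2 = 77·cos22.8° − 15·1.953 = 41.7; c'Δl = 26.36; W sinα = 29.8
Slice 3: Δl = 2.0/cos43.1° = 2.739 m; N'_3 = 42·cos43.1° − 11·2.739 = 0.5; c'Δl = 36.98; W sinα = 28.7
Σc'Δl = 101.2 kN/m; ΣN' = 97.4 kN/m; ΣW sinα = 60.2 kN/m
Resisting = 101.2 + 97.4·tan33.9° = 101.2 + 65.5 = 166.6 kN/m
FS = 166.6 / 60.2 = 2.770

FS = 2.77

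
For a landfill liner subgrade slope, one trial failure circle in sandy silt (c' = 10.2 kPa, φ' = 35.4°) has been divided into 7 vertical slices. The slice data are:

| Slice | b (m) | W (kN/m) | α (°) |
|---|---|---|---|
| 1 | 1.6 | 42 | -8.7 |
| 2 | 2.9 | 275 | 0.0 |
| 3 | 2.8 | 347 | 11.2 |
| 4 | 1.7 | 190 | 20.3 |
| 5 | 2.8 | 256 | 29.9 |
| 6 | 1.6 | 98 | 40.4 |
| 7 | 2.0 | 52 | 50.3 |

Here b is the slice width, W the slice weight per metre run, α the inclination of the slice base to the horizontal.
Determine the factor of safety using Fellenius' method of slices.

Ordinary method of slices: FS = Σ[c'·Δl_i + (W_i cosα_i)·tanφ'] / Σ W_i sinα_i, with Δl_i = b_i / cosα_i.
Slice 1: Δl = 1.6/cos(-8.7°) = 1.619 m; N'_1 = 42·cos(-8.7°) = 41.5; c'Δl = 16.51; W sinα = -6.4
Slice 2: Δl = 2.9/cos0.0° = 2.900 m; N'_2 = 275·cos0.0° = 275.0; c'Δl = 29.58; W sinα = 0.0
Slice 3: Δl = 2.8/cos11.2° = 2.854 m; N'_3 = 347·cos11.2° = 340.4; c'Δl = 29.11; W sinα = 67.4
Slice 4: Δl = 1.7/cos20.3° = 1.813 m; N'_4 = 190·cos20.3° = 178.2; c'Δl = 18.49; W sinα = 65.9
Slice 5: Δl = 2.8/cos29.9° = 3.230 m; N'_5 = 256·cos29.9° = 221.9; c'Δl = 32.95; W sinα = 127.6
Slice 6: Δl = 1.6/cos40.4° = 2.101 m; N'_6 = 98·cos40.4° = 74.6; c'Δl = 21.43; W sinα = 63.5
Slice 7: Δl = 2.0/cos50.3° = 3.131 m; N'_7 = 52·cos50.3° = 33.2; c'Δl = 31.94; W sinα = 40.0
Σc'Δl = 180.0 kN/m; ΣN' = 1164.9 kN/m; ΣW sinα = 358.1 kN/m
Resisting = 180.0 + 1164.9·tan35.4° = 180.0 + 827.8 = 1007.8 kN/m
FS = 1007.8 / 358.1 = 2.814

FS = 2.81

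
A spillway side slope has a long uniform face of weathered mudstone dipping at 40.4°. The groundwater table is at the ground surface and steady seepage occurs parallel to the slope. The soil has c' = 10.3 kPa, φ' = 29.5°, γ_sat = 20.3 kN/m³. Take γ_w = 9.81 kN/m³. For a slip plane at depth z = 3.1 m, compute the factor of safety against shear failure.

With seepage parallel to the slope and the water table at the surface, the effective normal stress on the slip plane uses the buoyant unit weight γ' = γ_sat − γ_w while the driving shear stress uses γ_sat:
FS = [c' + γ' z cos²β tanφ'] / [γ_sat z sinβ cosβ]
γ' = 20.3 − 9.81 = 10.49 kN/m³
Numerator = 10.3 + 10.49·3.1·cos²40.4°·tan29.5° = 10.3 + 10.49·3.1·0.5799·0.5658 = 20.970 kPa
Denominator = 20.3·3.1·sin40.4°·cos40.4° = 20.3·3.1·0.6481·0.7615 = 31.060 kPa
FS = 20.970 / 31.060 = 0.675

FS = 0.68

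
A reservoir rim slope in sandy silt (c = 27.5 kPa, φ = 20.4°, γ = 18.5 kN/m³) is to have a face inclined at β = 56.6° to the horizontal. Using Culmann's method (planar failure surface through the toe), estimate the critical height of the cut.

Culmann's analysis gives the critical failure plane at α_cr = (β + φ)/2 = (56.6 + 20.4)/2 = 38.5°, and the critical height
H_c = (4c/γ) · sinβ cosφ / [1 − cos(β − φ)]
    = (4·27.5/18.5) · sin56.6°·cos20.4° / [1 − cos(36.2°)]
    = 5.946 · 0.8348·0.9373 / [1 − 0.8070]
    = 5.946 · 0.7825 / 0.1930
    = 24.10 m

H_c = 24.10 m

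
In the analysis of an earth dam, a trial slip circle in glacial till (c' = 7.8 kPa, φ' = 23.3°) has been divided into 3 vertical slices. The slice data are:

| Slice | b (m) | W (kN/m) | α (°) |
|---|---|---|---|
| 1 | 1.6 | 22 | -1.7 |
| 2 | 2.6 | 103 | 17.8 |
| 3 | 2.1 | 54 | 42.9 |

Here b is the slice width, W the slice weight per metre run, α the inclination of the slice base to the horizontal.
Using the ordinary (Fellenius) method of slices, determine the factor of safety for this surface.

FS = 1.85

Ordinary method of slices: FS = Σ[c'·Δl_i + (W_i cosα_i)·tanφ'] / Σ W_i sinα_i, with Δl_i = b_i / cosα_i.
Slice 1: Δl = 1.6/cos(-1.7°) = 1.601 m; N'_1 = 22·cos(-1.7°) = 22.0; c'Δl = 12.49; W sinα = -0.7
Slice 2: Δl = 2.6/cos17.8° = 2.731 m; N'_2 = 103·cos17.8° = 98.1; c'Δl = 21.30; W sinα = 31.5
Slice 3: Δl = 2.1/cos42.9° = 2.867 m; N'_3 = 54·cos42.9° = 39.6; c'Δl = 22.36; W sinα = 36.8
Σc'Δl = 56.1 kN/m; ΣN' = 159.6 kN/m; ΣW sinα = 67.6 kN/m
Resisting = 56.1 + 159.6·tan23.3° = 56.1 + 68.7 = 124.9 kN/m
FS = 124.9 / 67.6 = 1.848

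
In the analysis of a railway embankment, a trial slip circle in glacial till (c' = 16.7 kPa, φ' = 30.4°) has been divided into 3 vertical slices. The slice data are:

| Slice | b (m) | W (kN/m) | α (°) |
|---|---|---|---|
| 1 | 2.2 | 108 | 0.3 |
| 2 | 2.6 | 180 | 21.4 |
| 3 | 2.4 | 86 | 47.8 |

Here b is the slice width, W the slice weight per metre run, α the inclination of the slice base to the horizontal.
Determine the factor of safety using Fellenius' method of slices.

FS = 2.61

Ordinary method of slices: FS = Σ[c'·Δl_i + (W_i cosα_i)·tanφ'] / Σ W_i sinα_i, with Δl_i = b_i / cosα_i.
Slice 1: Δl = 2.2/cos0.3° = 2.200 m; N'_1 = 108·cos0.3° = 108.0; c'Δl = 36.74; W sinα = 0.6
Slice 2: Δl = 2.6/cos21.4° = 2.793 m; N'_2 = 180·cos21.4° = 167.6; c'Δl = 46.64; W sinα = 65.7
Slice 3: Δl = 2.4/cos47.8° = 3.573 m; N'_3 = 86·cos47.8° = 57.8; c'Δl = 59.67; W sinα = 63.7
Σc'Δl = 143.0 kN/m; ΣN' = 333.4 kN/m; ΣW sinα = 130.0 kN/m
Resisting = 143.0 + 333.4·tan30.4° = 143.0 + 195.6 = 338.6 kN/m
FS = 338.6 / 130.0 = 2.606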